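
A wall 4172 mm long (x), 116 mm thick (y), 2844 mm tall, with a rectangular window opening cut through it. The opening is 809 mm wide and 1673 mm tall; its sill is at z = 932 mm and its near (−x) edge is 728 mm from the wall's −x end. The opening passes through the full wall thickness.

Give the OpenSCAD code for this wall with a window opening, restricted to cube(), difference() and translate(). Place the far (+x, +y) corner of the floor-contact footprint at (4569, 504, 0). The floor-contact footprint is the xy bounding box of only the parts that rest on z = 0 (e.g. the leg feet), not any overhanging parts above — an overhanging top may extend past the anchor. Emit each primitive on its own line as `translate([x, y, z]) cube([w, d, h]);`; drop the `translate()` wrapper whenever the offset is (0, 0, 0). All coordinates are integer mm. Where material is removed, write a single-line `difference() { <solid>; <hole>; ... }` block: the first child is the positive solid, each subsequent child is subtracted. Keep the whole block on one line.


difference() { translate([397, 388, 0]) cube([4172, 116, 2844]); translate([1125, 388, 932]) cube([809, 116, 1673]); }


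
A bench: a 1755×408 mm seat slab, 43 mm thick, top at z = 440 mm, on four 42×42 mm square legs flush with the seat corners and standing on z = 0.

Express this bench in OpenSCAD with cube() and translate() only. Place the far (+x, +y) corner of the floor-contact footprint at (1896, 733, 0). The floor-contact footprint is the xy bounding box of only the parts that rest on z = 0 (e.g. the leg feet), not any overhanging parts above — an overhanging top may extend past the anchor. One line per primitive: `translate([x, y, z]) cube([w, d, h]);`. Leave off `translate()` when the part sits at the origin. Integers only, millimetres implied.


translate([141, 325, 397]) cube([1755, 408, 43]);
translate([141, 325, 0]) cube([42, 42, 397]);
translate([141, 691, 0]) cube([42, 42, 397]);
translate([1854, 325, 0]) cube([42, 42, 397]);
translate([1854, 691, 0]) cube([42, 42, 397]);


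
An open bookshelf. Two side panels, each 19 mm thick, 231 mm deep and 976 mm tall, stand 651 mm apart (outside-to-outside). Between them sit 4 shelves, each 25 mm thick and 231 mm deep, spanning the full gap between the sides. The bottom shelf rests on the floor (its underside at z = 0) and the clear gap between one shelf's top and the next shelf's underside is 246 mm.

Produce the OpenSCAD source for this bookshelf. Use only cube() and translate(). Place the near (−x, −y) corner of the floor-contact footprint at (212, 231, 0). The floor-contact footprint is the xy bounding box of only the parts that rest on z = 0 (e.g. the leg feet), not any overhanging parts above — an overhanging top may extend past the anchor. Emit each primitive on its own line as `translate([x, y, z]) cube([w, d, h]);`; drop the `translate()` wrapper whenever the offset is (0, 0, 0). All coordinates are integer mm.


translate([212, 231, 0]) cube([19, 231, 976]);
translate([844, 231, 0]) cube([19, 231, 976]);
translate([231, 231, 0]) cube([613, 231, 25]);
translate([231, 231, 271]) cube([613, 231, 25]);
translate([231, 231, 542]) cube([613, 231, 25]);
translate([231, 231, 813]) cube([613, 231, 25]);


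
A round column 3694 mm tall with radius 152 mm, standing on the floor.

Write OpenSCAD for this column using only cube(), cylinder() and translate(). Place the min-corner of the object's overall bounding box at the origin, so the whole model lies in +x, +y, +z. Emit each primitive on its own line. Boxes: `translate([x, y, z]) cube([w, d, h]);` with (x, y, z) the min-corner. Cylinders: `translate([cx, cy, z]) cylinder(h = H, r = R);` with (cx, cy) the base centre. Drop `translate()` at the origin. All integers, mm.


translate([152, 152, 0]) cylinder(h = 3694, r = 152);


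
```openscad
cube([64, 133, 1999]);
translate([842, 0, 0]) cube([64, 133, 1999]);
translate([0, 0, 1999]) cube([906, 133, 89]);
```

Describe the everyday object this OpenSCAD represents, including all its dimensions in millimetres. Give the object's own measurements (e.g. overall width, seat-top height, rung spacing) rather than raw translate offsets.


A door frame. The clear opening is 778 mm wide and 1999 mm high. Two 64 mm wide jambs, 133 mm deep, stand either side of the opening from the floor to the top of the opening. A 89 mm thick head sits across the top of both jambs, spanning the full outside width of the frame.


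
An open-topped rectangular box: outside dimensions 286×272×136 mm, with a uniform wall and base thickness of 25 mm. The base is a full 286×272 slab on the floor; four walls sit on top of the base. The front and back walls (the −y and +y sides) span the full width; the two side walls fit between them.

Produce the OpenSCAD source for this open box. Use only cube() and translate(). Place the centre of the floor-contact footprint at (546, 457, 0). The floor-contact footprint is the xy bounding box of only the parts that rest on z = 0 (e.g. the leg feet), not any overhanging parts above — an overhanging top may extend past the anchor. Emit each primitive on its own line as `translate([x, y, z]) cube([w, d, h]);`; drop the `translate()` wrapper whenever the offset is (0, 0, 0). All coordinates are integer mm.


translate([403, 321, 0]) cube([286, 272, 25]);
translate([403, 321, 25]) cube([286, 25, 111]);
translate([403, 568, 25]) cube([286, 25, 111]);
translate([403, 346, 25]) cube([25, 222, 111]);
translate([664, 346, 25]) cube([25, 222, 111]);


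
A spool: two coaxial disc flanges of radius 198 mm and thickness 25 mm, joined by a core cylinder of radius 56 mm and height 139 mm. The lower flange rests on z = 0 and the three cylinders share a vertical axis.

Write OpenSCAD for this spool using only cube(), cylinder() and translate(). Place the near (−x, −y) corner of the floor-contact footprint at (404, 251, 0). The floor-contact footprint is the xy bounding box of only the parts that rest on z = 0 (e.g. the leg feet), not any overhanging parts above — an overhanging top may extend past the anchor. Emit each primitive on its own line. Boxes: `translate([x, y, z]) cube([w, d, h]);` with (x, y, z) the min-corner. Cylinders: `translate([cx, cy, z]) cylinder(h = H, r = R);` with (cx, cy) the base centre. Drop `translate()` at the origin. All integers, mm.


translate([602, 449, 0]) cylinder(h = 25, r = 198);
translate([602, 449, 25]) cylinder(h = 139, r = 56);
translate([602, 449, 164]) cylinder(h = 25, r = 198);


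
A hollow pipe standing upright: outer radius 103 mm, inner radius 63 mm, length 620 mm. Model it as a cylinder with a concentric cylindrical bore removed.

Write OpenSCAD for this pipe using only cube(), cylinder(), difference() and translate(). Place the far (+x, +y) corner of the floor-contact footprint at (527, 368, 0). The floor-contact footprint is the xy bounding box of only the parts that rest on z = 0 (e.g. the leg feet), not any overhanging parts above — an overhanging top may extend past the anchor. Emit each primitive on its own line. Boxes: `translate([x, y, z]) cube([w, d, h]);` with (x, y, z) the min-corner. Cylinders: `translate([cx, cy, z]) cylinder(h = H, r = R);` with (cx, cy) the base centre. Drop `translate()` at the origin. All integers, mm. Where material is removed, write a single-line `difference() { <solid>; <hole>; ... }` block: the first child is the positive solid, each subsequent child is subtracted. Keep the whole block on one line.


difference() { translate([424, 265, 0]) cylinder(h = 620, r = 103); translate([424, 265, 0]) cylinder(h = 620, r = 63); }


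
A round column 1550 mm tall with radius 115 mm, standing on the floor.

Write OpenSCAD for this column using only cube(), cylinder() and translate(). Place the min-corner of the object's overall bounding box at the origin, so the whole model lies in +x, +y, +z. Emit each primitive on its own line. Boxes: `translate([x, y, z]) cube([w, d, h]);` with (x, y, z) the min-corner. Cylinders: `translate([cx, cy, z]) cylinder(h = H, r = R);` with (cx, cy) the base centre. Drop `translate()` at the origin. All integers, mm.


translate([115, 115, 0]) cylinder(h = 1550, r = 115);


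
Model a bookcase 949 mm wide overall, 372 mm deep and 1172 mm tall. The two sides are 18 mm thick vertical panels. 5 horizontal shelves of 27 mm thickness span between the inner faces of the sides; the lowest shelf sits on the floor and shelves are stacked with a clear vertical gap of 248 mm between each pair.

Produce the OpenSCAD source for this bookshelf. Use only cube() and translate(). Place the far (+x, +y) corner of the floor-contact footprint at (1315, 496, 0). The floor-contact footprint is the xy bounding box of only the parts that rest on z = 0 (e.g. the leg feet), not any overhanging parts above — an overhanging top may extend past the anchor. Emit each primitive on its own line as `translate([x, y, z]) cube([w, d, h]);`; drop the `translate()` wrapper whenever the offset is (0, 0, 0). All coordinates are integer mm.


translate([366, 124, 0]) cube([18, 372, 1172]);
translate([1297, 124, 0]) cube([18, 372, 1172]);
translate([384, 124, 0]) cube([913, 372, 27]);
translate([384, 124, 275]) cube([913, 372, 27]);
translate([384, 124, 550]) cube([913, 372, 27]);
translate([384, 124, 825]) cube([913, 372, 27]);
translate([384, 124, 1100]) cube([913, 372, 27]);


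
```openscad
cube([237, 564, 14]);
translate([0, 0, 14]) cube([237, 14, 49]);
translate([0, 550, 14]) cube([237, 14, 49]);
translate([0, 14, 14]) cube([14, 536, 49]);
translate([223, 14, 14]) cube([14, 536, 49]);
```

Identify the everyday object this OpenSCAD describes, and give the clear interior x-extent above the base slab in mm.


An open box. The internal width is 209 mm.

A 237×564 base slab with four walls standing on it — an open box. The base is 237 mm wide and the walls are 14 mm thick, so the internal width is 237 − 2 × 14 = 209 mm.


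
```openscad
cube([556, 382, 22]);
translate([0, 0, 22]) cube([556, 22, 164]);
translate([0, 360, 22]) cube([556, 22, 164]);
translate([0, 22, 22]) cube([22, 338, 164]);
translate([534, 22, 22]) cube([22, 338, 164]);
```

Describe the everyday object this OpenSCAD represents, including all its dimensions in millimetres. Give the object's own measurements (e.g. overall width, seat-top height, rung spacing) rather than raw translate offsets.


An open-topped rectangular box: outside dimensions 556×382×186 mm, with a uniform wall and base thickness of 22 mm. The base is a full 556×382 slab on the floor; four walls sit on top of the base. The front and back walls (the −y and +y sides) span the full width; the two side walls fit between them.


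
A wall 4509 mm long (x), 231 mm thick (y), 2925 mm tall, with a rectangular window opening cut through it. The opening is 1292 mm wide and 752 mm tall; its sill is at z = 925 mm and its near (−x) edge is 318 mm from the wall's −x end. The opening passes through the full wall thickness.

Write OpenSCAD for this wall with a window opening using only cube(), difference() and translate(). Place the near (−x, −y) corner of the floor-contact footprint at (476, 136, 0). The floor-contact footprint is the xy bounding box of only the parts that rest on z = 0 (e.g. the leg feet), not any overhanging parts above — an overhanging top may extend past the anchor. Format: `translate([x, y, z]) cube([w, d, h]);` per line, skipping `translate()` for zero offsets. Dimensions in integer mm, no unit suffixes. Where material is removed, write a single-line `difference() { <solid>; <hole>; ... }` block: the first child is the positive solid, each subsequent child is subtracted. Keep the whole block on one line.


difference() { translate([476, 136, 0]) cube([4509, 231, 2925]); translate([794, 136, 925]) cube([1292, 231, 752]); }


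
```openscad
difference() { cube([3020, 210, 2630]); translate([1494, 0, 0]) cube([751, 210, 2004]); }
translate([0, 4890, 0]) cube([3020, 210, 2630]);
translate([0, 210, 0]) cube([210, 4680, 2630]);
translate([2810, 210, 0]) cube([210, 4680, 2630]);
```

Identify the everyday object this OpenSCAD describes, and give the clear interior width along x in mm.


A single room. The interior width is 2600 mm.

Four walls enclosing a rectangle with a door in the front wall — a room. Outside width 3020 minus two 210 mm walls gives 2600 mm.


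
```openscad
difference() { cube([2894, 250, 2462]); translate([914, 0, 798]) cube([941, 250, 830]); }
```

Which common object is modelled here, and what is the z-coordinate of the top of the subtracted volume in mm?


A wall with a window opening. The window head height is 1628 mm.

A wall with a rectangular opening subtracted — a window. Sill at z = 798, opening 830 mm tall, so the head is at 798 + 830 = 1628 mm.


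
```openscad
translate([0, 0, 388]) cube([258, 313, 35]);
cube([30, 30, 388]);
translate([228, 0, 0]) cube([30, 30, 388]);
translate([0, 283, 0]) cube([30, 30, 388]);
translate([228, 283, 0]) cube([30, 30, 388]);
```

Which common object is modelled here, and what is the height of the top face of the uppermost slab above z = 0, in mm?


A stool. The seat height is 423 mm.

A 258×313×35 slab at z = 388 on four corner posts — a stool. The seat top is 388 + 35 = 423 mm.


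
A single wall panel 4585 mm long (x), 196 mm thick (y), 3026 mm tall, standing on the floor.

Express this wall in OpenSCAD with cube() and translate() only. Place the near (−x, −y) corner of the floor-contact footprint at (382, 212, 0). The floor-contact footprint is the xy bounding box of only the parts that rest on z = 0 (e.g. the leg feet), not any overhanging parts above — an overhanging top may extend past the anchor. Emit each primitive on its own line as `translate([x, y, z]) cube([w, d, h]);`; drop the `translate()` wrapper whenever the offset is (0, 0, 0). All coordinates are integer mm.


translate([382, 212, 0]) cube([4585, 196, 3026]);


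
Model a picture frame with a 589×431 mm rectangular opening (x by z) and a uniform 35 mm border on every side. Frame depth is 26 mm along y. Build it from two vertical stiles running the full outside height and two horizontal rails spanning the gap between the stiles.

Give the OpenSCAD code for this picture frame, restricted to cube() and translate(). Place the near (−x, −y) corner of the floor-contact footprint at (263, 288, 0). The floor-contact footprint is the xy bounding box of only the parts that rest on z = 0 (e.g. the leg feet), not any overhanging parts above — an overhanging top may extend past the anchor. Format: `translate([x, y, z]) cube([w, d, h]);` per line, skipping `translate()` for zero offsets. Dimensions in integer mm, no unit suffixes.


translate([263, 288, 0]) cube([35, 26, 501]);
translate([887, 288, 0]) cube([35, 26, 501]);
translate([298, 288, 0]) cube([589, 26, 35]);
translate([298, 288, 466]) cube([589, 26, 35]);


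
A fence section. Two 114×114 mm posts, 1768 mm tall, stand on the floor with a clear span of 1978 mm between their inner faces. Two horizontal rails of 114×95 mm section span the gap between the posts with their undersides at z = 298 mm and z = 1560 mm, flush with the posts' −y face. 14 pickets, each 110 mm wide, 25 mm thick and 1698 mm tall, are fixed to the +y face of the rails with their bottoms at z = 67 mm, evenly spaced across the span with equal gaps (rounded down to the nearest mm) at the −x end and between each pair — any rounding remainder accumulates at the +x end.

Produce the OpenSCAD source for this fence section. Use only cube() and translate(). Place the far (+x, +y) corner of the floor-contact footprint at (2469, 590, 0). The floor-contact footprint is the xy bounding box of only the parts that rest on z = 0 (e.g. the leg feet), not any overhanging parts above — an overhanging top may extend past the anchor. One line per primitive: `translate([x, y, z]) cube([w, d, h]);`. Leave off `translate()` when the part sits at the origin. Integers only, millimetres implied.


translate([263, 476, 0]) cube([114, 114, 1768]);
translate([2355, 476, 0]) cube([114, 114, 1768]);
translate([377, 476, 298]) cube([1978, 114, 95]);
translate([377, 476, 1560]) cube([1978, 114, 95]);
translate([406, 590, 67]) cube([110, 25, 1698]);
translate([545, 590, 67]) cube([110, 25, 1698]);
translate([684, 590, 67]) cube([110, 25, 1698]);
translate([823, 590, 67]) cube([110, 25, 1698]);
translate([962, 590, 67]) cube([110, 25, 1698]);
translate([1101, 590, 67]) cube([110, 25, 1698]);
translate([1240, 590, 67]) cube([110, 25, 1698]);
translate([1379, 590, 67]) cube([110, 25, 1698]);
translate([1518, 590, 67]) cube([110, 25, 1698]);
translate([1657, 590, 67]) cube([110, 25, 1698]);
translate([1796, 590, 67]) cube([110, 25, 1698]);
translate([1935, 590, 67]) cube([110, 25, 1698]);
translate([2074, 590, 67]) cube([110, 25, 1698]);
translate([2213, 590, 67]) cube([110, 25, 1698]);


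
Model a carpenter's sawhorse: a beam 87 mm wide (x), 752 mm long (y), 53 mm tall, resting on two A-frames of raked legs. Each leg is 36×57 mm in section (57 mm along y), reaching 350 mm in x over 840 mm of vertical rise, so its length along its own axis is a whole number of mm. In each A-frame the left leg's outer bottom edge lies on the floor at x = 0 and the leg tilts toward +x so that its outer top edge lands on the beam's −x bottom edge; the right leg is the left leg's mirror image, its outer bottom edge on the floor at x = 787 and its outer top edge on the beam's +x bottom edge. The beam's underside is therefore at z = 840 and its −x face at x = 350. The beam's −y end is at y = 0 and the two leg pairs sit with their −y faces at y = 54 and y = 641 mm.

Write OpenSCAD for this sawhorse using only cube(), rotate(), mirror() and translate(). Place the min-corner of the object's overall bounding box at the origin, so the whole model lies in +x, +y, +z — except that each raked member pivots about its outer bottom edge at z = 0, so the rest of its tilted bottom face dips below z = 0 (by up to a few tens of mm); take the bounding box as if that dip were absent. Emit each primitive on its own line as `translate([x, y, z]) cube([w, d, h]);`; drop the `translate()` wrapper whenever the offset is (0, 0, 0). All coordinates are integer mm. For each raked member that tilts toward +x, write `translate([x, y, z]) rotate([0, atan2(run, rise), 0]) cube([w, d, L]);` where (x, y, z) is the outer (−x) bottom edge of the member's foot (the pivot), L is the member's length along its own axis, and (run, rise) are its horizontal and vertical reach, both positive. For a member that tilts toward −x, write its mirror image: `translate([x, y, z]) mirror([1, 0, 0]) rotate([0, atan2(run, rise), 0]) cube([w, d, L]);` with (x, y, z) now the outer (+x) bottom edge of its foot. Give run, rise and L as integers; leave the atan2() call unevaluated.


translate([350, 0, 840]) cube([87, 752, 53]);
translate([0, 54, 0]) rotate([0, atan2(350, 840), 0]) cube([36, 57, 910]);
translate([787, 54, 0]) mirror([1, 0, 0]) rotate([0, atan2(350, 840), 0]) cube([36, 57, 910]);
translate([0, 641, 0]) rotate([0, atan2(350, 840), 0]) cube([36, 57, 910]);
translate([787, 641, 0]) mirror([1, 0, 0]) rotate([0, atan2(350, 840), 0]) cube([36, 57, 910]);


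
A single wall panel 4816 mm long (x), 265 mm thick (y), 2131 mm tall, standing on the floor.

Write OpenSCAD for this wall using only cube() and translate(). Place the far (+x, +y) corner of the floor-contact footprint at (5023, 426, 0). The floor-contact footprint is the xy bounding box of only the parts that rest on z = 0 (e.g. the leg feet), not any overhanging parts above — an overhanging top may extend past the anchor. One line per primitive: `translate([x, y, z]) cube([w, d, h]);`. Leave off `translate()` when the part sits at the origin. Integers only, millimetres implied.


translate([207, 161, 0]) cube([4816, 265, 2131]);


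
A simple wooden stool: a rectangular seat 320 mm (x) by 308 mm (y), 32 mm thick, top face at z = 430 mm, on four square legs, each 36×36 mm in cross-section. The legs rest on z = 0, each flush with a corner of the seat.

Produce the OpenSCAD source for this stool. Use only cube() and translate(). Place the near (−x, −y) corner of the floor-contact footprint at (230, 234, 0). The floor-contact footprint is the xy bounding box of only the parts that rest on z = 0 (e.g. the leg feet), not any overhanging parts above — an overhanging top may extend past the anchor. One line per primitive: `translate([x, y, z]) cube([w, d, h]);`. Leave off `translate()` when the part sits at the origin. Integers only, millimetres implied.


translate([230, 234, 398]) cube([320, 308, 32]);
translate([230, 234, 0]) cube([36, 36, 398]);
translate([514, 234, 0]) cube([36, 36, 398]);
translate([230, 506, 0]) cube([36, 36, 398]);
translate([514, 506, 0]) cube([36, 36, 398]);


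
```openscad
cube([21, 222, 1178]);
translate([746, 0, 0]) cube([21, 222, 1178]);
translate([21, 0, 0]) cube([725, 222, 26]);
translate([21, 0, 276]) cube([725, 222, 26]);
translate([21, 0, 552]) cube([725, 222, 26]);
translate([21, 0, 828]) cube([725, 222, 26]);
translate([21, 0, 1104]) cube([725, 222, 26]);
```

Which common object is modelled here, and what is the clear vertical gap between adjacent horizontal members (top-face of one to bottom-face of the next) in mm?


A bookshelf. The clear shelf gap is 250 mm.

Two tall side panels with 5 horizontal boards between them — a bookshelf. The first two shelf undersides are at z = 0 and z = 276; with shelf thickness 26, the clear gap is 276 − 0 − 26 = 250 mm.


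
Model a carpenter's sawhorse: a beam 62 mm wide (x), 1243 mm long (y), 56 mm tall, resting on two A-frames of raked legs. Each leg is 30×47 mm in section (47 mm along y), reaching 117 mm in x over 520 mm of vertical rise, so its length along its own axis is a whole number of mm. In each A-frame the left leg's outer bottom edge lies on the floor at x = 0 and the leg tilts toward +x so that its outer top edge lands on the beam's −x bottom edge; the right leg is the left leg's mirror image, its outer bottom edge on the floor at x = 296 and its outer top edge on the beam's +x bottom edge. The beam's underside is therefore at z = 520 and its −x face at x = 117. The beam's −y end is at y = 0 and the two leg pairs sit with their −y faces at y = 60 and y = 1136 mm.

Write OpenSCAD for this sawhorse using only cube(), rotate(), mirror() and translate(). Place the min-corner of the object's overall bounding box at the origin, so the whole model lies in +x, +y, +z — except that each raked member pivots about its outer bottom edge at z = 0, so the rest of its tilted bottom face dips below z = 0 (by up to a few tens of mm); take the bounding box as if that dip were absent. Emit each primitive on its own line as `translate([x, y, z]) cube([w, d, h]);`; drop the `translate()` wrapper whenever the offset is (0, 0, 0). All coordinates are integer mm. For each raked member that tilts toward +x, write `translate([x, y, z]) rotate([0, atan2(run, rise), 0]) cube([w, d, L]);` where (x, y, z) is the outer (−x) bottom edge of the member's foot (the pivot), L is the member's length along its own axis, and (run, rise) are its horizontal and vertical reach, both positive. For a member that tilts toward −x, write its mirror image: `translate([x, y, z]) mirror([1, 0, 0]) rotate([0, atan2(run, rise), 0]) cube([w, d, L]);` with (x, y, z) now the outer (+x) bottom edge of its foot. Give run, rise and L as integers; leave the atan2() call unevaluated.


translate([117, 0, 520]) cube([62, 1243, 56]);
translate([0, 60, 0]) rotate([0, atan2(117, 520), 0]) cube([30, 47, 533]);
translate([296, 60, 0]) mirror([1, 0, 0]) rotate([0, atan2(117, 520), 0]) cube([30, 47, 533]);
translate([0, 1136, 0]) rotate([0, atan2(117, 520), 0]) cube([30, 47, 533]);
translate([296, 1136, 0]) mirror([1, 0, 0]) rotate([0, atan2(117, 520), 0]) cube([30, 47, 533]);


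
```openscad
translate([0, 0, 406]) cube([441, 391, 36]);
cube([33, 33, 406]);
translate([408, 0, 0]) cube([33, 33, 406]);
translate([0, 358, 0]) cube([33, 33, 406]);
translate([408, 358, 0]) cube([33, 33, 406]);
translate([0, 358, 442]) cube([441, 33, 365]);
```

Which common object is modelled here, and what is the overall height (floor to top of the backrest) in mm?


A chair. The overall height is 807 mm.

A slab on four corner posts with a tall panel at the back — a chair. The seat slab sits at z = 406 with thickness 36, and the 365 mm backrest starts at the seat top, so the overall height is 406 + 36 + 365 = 807 mm.


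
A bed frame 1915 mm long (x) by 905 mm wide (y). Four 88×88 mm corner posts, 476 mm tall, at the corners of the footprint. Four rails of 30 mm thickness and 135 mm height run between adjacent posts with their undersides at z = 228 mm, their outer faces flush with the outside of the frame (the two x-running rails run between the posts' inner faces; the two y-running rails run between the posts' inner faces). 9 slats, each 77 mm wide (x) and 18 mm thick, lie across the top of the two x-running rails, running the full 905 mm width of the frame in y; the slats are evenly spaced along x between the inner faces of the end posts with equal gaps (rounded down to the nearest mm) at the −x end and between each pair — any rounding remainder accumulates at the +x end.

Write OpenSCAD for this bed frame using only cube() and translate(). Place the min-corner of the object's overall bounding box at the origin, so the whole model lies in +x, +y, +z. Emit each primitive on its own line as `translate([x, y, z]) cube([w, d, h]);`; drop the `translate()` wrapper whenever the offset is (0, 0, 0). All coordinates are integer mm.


cube([88, 88, 476]);
translate([0, 817, 0]) cube([88, 88, 476]);
translate([1827, 0, 0]) cube([88, 88, 476]);
translate([1827, 817, 0]) cube([88, 88, 476]);
translate([88, 0, 228]) cube([1739, 30, 135]);
translate([88, 875, 228]) cube([1739, 30, 135]);
translate([0, 88, 228]) cube([30, 729, 135]);
translate([1885, 88, 228]) cube([30, 729, 135]);
translate([192, 0, 363]) cube([77, 905, 18]);
translate([373, 0, 363]) cube([77, 905, 18]);
translate([554, 0, 363]) cube([77, 905, 18]);
translate([735, 0, 363]) cube([77, 905, 18]);
translate([916, 0, 363]) cube([77, 905, 18]);
translate([1097, 0, 363]) cube([77, 905, 18]);
translate([1278, 0, 363]) cube([77, 905, 18]);
translate([1459, 0, 363]) cube([77, 905, 18]);
translate([1640, 0, 363]) cube([77, 905, 18]);


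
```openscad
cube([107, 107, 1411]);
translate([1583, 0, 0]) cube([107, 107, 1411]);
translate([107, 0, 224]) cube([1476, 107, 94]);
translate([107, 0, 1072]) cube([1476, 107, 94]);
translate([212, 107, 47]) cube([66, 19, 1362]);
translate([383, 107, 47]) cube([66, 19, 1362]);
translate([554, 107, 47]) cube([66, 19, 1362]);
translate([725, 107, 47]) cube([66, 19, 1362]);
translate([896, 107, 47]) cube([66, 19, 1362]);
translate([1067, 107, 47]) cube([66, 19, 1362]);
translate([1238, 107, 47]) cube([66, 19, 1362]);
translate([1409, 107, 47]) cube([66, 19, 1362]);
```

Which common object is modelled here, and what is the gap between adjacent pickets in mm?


A fence section. The picket gap is 105 mm.

Two posts, two rails, 8 pickets — a fence section. Span 1476 mm holds 8 pickets of 66 mm with 9 equal gaps: ⌊(1476 − 8·66) / 9⌋ = 105 mm.


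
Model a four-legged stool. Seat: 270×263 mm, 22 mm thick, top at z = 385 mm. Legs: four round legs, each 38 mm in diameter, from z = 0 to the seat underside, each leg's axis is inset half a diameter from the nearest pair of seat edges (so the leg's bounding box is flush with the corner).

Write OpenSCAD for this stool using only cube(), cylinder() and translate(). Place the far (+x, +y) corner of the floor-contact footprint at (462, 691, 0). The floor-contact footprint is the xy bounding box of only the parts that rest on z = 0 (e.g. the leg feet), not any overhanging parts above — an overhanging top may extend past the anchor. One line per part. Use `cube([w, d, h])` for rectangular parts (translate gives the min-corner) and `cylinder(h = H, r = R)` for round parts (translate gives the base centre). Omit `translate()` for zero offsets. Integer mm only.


translate([192, 428, 363]) cube([270, 263, 22]);
translate([211, 447, 0]) cylinder(h = 363, r = 19);
translate([443, 447, 0]) cylinder(h = 363, r = 19);
translate([211, 672, 0]) cylinder(h = 363, r = 19);
translate([443, 672, 0]) cylinder(h = 363, r = 19);


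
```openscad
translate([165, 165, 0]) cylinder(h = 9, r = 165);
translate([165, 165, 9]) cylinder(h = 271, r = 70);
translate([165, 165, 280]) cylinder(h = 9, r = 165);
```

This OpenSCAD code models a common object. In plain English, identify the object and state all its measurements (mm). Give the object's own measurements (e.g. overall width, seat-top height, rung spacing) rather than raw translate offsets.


A spool: two coaxial disc flanges of radius 165 mm and thickness 9 mm, joined by a core cylinder of radius 70 mm and height 271 mm. The lower flange rests on z = 0 and the three cylinders share a vertical axis.


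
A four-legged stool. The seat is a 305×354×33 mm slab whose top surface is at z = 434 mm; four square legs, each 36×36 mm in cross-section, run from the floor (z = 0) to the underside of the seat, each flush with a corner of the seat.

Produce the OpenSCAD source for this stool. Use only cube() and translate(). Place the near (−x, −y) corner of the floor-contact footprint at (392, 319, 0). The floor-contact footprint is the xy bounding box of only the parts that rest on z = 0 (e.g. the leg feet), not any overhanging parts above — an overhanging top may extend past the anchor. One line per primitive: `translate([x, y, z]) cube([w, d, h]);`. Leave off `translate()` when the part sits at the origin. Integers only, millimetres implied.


translate([392, 319, 401]) cube([305, 354, 33]);
translate([392, 319, 0]) cube([36, 36, 401]);
translate([661, 319, 0]) cube([36, 36, 401]);
translate([392, 637, 0]) cube([36, 36, 401]);
translate([661, 637, 0]) cube([36, 36, 401]);


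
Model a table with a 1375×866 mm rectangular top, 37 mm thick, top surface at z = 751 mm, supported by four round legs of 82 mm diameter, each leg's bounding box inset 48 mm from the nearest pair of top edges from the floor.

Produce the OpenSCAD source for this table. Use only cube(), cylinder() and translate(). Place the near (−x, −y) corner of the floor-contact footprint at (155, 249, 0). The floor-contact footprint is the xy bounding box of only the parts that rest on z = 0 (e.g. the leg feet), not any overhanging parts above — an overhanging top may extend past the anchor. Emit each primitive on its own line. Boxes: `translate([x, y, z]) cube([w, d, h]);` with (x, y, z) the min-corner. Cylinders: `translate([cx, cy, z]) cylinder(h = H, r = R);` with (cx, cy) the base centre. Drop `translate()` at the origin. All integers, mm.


translate([107, 201, 714]) cube([1375, 866, 37]);
translate([196, 290, 0]) cylinder(h = 714, r = 41);
translate([1393, 290, 0]) cylinder(h = 714, r = 41);
translate([196, 978, 0]) cylinder(h = 714, r = 41);
translate([1393, 978, 0]) cylinder(h = 714, r = 41);


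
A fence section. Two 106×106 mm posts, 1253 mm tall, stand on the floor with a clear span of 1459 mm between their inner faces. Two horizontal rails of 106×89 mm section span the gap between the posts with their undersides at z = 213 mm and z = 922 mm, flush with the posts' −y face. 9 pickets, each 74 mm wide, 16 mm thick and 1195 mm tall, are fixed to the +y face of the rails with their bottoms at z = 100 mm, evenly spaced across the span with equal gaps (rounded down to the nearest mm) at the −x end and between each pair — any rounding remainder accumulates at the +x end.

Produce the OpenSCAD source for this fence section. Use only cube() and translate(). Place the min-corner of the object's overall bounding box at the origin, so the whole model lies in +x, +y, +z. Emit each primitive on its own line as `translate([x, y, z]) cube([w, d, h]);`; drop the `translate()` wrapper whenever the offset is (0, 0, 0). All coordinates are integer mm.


cube([106, 106, 1253]);
translate([1565, 0, 0]) cube([106, 106, 1253]);
translate([106, 0, 213]) cube([1459, 106, 89]);
translate([106, 0, 922]) cube([1459, 106, 89]);
translate([185, 106, 100]) cube([74, 16, 1195]);
translate([338, 106, 100]) cube([74, 16, 1195]);
translate([491, 106, 100]) cube([74, 16, 1195]);
translate([644, 106, 100]) cube([74, 16, 1195]);
translate([797, 106, 100]) cube([74, 16, 1195]);
translate([950, 106, 100]) cube([74, 16, 1195]);
translate([1103, 106, 100]) cube([74, 16, 1195]);
translate([1256, 106, 100]) cube([74, 16, 1195]);
translate([1409, 106, 100]) cube([74, 16, 1195]);


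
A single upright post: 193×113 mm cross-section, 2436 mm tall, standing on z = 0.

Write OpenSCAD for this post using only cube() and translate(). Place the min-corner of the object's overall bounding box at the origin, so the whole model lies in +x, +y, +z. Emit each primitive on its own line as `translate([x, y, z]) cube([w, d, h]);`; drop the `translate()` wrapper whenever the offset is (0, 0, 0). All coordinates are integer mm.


cube([193, 113, 2436]);


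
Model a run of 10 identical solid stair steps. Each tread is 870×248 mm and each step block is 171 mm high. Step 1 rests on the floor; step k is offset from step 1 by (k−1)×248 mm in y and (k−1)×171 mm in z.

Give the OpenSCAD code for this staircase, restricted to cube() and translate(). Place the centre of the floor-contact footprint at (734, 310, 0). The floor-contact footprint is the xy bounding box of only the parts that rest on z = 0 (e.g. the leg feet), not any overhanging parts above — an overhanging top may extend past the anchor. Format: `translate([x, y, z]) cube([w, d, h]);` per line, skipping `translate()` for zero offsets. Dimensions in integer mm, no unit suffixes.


translate([299, 186, 0]) cube([870, 248, 171]);
translate([299, 434, 171]) cube([870, 248, 171]);
translate([299, 682, 342]) cube([870, 248, 171]);
translate([299, 930, 513]) cube([870, 248, 171]);
translate([299, 1178, 684]) cube([870, 248, 171]);
translate([299, 1426, 855]) cube([870, 248, 171]);
translate([299, 1674, 1026]) cube([870, 248, 171]);
translate([299, 1922, 1197]) cube([870, 248, 171]);
translate([299, 2170, 1368]) cube([870, 248, 171]);
translate([299, 2418, 1539]) cube([870, 248, 171]);


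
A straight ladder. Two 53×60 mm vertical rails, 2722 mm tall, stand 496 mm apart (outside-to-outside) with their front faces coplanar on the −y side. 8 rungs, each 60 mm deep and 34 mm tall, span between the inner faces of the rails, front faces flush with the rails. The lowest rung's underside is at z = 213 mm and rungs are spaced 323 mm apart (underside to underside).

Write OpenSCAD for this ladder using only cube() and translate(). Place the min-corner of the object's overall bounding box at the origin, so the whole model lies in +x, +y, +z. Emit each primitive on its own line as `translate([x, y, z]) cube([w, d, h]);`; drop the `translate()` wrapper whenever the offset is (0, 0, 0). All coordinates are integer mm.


cube([53, 60, 2722]);
translate([443, 0, 0]) cube([53, 60, 2722]);
translate([53, 0, 213]) cube([390, 60, 34]);
translate([53, 0, 536]) cube([390, 60, 34]);
translate([53, 0, 859]) cube([390, 60, 34]);
translate([53, 0, 1182]) cube([390, 60, 34]);
translate([53, 0, 1505]) cube([390, 60, 34]);
translate([53, 0, 1828]) cube([390, 60, 34]);
translate([53, 0, 2151]) cube([390, 60, 34]);
translate([53, 0, 2474]) cube([390, 60, 34]);


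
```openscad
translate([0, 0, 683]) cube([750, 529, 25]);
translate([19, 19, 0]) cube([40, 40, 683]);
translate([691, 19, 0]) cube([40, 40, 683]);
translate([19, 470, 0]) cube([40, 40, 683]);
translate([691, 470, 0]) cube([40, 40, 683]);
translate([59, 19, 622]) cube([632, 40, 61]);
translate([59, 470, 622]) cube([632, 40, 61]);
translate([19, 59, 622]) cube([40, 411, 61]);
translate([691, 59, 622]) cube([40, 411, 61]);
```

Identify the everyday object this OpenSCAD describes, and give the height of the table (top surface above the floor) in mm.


A table. The table height is 708 mm.

A 750×529×25 slab sits at z = 683 on four 40 mm square posts — a table. The top surface is at 683 + 25 = 708 mm.


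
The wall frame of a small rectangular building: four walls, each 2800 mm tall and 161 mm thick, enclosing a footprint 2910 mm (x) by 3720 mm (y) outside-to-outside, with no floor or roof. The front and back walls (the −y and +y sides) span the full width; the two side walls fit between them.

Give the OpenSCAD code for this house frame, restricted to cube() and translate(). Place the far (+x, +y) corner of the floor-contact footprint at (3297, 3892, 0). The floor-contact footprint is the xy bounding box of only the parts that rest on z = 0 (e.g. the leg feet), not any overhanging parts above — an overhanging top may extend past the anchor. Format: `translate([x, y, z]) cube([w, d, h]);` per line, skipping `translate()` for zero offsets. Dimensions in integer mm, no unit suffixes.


translate([387, 172, 0]) cube([2910, 161, 2800]);
translate([387, 3731, 0]) cube([2910, 161, 2800]);
translate([387, 333, 0]) cube([161, 3398, 2800]);
translate([3136, 333, 0]) cube([161, 3398, 2800]);


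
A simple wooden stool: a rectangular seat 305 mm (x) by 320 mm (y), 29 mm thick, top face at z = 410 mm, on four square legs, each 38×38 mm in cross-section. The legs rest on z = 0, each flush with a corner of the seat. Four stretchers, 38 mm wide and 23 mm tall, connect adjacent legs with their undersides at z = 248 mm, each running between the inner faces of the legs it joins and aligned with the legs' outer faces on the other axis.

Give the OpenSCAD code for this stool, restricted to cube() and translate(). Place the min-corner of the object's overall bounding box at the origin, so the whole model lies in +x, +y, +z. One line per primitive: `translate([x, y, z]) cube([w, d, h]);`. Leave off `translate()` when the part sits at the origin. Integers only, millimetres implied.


translate([0, 0, 381]) cube([305, 320, 29]);
cube([38, 38, 381]);
translate([267, 0, 0]) cube([38, 38, 381]);
translate([0, 282, 0]) cube([38, 38, 381]);
translate([267, 282, 0]) cube([38, 38, 381]);
translate([38, 0, 248]) cube([229, 38, 23]);
translate([38, 282, 248]) cube([229, 38, 23]);
translate([0, 38, 248]) cube([38, 244, 23]);
translate([267, 38, 248]) cube([38, 244, 23]);


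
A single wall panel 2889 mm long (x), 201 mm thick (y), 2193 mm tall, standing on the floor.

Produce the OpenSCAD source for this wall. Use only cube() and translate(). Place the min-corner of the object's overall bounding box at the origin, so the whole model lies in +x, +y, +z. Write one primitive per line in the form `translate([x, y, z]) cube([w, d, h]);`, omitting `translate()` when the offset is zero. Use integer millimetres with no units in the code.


cube([2889, 201, 2193]);


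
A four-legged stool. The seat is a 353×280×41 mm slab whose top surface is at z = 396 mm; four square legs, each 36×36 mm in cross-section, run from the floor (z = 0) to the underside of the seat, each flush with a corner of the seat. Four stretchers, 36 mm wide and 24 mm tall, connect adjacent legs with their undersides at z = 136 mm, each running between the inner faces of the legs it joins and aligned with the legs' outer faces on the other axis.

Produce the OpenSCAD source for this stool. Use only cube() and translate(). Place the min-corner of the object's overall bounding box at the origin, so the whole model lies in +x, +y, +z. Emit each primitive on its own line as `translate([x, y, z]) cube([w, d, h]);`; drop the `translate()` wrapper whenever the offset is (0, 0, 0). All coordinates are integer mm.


// leg_h = 396 - 41 = 355
// stretcher span = 353 - 2*36 = 281
translate([0, 0, 355]) cube([353, 280, 41]);
cube([36, 36, 355]);
translate([317, 0, 0]) cube([36, 36, 355]);
translate([0, 244, 0]) cube([36, 36, 355]);
translate([317, 244, 0]) cube([36, 36, 355]);
translate([36, 0, 136]) cube([281, 36, 24]);
translate([36, 244, 136]) cube([281, 36, 24]);
translate([0, 36, 136]) cube([36, 208, 24]);
translate([317, 36, 136]) cube([36, 208, 24]);


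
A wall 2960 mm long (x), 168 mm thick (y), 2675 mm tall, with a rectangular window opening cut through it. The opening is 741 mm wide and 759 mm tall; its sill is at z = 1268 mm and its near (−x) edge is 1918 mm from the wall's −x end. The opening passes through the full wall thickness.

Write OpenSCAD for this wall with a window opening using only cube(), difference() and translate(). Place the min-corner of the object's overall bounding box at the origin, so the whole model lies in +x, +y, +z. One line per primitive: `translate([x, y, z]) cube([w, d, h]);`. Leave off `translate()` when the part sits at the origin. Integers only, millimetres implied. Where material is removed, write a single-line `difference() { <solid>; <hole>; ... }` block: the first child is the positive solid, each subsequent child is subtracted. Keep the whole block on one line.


difference() { cube([2960, 168, 2675]); translate([1918, 0, 1268]) cube([741, 168, 759]); }
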